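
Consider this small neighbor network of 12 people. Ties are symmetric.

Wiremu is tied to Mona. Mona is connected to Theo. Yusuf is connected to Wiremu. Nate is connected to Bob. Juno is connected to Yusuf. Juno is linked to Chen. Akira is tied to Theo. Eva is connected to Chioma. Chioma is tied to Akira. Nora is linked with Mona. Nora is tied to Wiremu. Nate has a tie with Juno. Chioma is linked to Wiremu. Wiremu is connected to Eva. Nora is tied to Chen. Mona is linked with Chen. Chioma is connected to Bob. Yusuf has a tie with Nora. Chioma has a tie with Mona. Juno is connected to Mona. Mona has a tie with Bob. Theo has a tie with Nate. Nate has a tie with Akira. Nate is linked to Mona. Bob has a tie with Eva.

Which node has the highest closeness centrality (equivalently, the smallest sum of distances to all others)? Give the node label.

Farness (sum of distances to all others) for each node — Akira:22, Bob:19, Chen:21, Chioma:17, Eva:22, Juno:19, Mona:14, Nate:17, Nora:19, Theo:21, Wiremu:17, Yusuf:22.
The smallest farness is 14, for Mona, so Mona has the highest closeness.

Mona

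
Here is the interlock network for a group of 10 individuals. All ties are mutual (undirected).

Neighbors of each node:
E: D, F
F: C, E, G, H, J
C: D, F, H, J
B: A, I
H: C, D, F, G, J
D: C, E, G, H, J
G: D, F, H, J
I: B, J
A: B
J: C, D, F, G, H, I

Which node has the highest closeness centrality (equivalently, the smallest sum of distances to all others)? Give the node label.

J

Farness (sum of distances to all others) for each node — A:31, B:23, C:17, D:16, E:22, F:16, G:17, H:16, I:17, J:13.
The smallest farness is 13, for J, so J has the highest closeness.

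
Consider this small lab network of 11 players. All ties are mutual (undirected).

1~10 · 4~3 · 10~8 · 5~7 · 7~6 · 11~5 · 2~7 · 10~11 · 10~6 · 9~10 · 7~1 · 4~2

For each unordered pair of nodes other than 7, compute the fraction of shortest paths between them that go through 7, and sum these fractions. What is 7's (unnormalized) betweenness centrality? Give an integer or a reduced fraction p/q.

Pairs whose geodesics pass through 7 — 9–4: 2/2; 9–2: 2/2; 9–3: 2/2; 11–4: 1; 11–2: 1; 11–3: 1; 4–6: 1; 4–8: 2/2; 4–1: 1; 4–5: 1; 4–10: 2/2; 6–2: 1; 6–1: 1/2; 6–5: 1 … (+10 more pairs).
All other pairs contribute 0.
Summing the contributions gives betweenness(7) = 47/2.

47/2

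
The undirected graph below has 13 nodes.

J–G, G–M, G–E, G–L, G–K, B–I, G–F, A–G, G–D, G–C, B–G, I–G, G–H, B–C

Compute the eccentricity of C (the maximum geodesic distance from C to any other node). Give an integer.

2

Distances from C: A:2, B:1, D:2, E:2, F:2, G:1, H:2, I:2, J:2, K:2, L:2, M:2.
The largest is 2 (to D, F, H, I, L, K, J, M, A, and E), so the eccentricity of C is 2.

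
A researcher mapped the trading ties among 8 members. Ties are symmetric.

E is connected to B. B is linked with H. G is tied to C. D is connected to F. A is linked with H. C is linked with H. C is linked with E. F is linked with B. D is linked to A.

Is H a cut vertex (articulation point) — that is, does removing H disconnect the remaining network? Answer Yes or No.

Even without H, every remaining node can still reach every other (the residual graph is connected), so H is not a cut vertex.

No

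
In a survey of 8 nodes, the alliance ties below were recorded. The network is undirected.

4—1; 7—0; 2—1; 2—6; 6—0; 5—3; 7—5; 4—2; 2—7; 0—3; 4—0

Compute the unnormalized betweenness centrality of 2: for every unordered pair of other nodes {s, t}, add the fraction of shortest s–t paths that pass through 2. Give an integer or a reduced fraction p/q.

Pairs whose geodesics pass through 2 — 7–6: 1/2; 7–4: 1/2; 7–1: 1; 5–6: 1/3; 5–4: 1/3; 5–1: 1; 6–4: 1/2; 6–1: 1.
All other pairs contribute 0.
Summing the contributions gives betweenness(2) = 31/6.

31/6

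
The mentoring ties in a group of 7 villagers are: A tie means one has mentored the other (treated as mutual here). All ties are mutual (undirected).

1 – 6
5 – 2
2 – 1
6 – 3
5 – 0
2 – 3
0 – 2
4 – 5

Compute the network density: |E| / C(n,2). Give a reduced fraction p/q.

8/21

There are 8 edges and 7 nodes, so the maximum possible is C(7,2) = 21.
Density = 8/21.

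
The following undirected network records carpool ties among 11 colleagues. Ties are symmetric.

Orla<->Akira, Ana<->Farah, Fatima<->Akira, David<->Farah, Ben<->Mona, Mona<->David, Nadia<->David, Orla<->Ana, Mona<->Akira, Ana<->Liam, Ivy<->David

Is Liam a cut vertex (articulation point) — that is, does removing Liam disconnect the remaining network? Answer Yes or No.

No

Even without Liam, every remaining node can still reach every other (the residual graph is connected), so Liam is not a cut vertex.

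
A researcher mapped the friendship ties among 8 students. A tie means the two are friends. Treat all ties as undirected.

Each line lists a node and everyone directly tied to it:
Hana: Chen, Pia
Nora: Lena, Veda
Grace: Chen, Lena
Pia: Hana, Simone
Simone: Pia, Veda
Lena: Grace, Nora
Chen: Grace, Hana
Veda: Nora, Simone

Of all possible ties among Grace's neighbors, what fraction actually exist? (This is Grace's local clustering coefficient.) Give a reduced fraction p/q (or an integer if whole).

0

Grace's neighbors: Chen and Lena (k = 2).
Possible neighbor pairs: C(2,2) = 1. Edges among them: none → e = 0.
Clustering(Grace) = 0/1.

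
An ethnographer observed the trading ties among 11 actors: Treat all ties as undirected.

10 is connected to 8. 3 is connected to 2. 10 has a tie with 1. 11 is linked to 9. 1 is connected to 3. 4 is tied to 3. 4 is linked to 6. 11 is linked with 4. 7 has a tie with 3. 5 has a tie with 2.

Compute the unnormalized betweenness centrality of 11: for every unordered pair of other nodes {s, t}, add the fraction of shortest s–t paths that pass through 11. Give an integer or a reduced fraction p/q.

9

Pairs whose geodesics pass through 11 — 1–9: 1; 10–9: 1; 5–9: 1; 9–4: 1; 9–8: 1; 9–6: 1; 9–7: 1; 9–2: 1; 9–3: 1.
All other pairs contribute 0.
Summing the contributions gives betweenness(11) = 9.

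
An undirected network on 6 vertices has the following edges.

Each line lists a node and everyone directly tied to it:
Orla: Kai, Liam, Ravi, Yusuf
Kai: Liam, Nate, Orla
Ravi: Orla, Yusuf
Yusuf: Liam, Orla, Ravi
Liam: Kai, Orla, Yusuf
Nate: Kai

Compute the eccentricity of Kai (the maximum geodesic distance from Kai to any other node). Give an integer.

2

Distances from Kai: Liam:1, Nate:1, Orla:1, Ravi:2, Yusuf:2.
The largest is 2 (to Ravi and Yusuf), so the eccentricity of Kai is 2.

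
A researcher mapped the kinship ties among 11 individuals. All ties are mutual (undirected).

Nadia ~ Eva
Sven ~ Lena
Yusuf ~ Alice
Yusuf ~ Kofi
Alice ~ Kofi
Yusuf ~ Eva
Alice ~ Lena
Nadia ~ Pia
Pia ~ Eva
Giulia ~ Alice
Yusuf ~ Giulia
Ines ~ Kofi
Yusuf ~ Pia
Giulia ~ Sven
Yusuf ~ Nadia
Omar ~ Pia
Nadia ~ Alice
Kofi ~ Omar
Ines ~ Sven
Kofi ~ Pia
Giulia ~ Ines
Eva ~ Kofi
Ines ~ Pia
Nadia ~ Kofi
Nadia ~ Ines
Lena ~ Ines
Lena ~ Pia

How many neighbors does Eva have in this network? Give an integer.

4

Eva is directly tied to Kofi, Nadia, Pia, and Yusuf. That is 4 neighbors, so the degree of Eva is 4.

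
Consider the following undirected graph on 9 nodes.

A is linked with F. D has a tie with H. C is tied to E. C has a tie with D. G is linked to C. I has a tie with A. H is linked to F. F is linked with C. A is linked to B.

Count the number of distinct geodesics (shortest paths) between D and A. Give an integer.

2

The shortest distance is 3. The length-3 paths are: D–C–F–A; D–H–F–A.
That gives 2 distinct shortest paths.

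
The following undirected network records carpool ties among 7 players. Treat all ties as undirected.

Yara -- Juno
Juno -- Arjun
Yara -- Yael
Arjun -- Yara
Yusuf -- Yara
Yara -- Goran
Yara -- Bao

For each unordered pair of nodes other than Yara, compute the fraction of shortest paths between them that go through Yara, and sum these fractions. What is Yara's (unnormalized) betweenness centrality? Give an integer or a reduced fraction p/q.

Pairs whose geodesics pass through Yara — Yusuf–Juno: 1; Yusuf–Goran: 1; Yusuf–Yael: 1; Yusuf–Arjun: 1; Yusuf–Bao: 1; Juno–Goran: 1; Juno–Yael: 1; Juno–Bao: 1; Goran–Yael: 1; Goran–Arjun: 1; Goran–Bao: 1; Yael–Arjun: 1; Yael–Bao: 1; Arjun–Bao: 1.
All other pairs contribute 0.
Summing the contributions gives betweenness(Yara) = 14.

14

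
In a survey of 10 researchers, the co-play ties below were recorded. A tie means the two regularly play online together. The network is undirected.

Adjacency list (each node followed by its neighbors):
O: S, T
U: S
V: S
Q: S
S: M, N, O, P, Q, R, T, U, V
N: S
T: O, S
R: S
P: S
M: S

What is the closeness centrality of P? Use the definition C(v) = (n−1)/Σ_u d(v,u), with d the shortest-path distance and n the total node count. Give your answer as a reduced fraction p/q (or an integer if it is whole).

Distances from P: M:2, N:2, O:2, Q:2, R:2, S:1, T:2, U:2, V:2. Sum = 17.
n = 10, so closeness = 9/17.

9/17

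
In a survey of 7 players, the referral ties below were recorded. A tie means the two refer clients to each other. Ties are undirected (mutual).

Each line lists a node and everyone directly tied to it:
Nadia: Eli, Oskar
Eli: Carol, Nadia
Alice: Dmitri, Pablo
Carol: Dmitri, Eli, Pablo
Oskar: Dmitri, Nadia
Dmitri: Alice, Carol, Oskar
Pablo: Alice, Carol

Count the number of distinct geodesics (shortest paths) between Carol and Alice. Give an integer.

2

The shortest distance is 2. The length-2 paths are: Carol–Pablo–Alice; Carol–Dmitri–Alice.
That gives 2 distinct shortest paths.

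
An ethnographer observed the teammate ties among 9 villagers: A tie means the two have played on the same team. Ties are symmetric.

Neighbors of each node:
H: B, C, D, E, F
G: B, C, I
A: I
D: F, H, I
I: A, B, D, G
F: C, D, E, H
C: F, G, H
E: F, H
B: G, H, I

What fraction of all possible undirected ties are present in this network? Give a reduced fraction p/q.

7/18

There are 14 edges and 9 nodes, so the maximum possible is C(9,2) = 36.
Density = 14/36 = 7/18.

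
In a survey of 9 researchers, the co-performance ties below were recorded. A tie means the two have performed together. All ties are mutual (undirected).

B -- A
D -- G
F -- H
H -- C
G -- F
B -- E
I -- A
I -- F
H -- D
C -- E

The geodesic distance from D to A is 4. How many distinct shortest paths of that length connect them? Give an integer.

2

The shortest distance is 4. The length-4 paths are: D–G–F–I–A; D–H–F–I–A.
That gives 2 distinct shortest paths.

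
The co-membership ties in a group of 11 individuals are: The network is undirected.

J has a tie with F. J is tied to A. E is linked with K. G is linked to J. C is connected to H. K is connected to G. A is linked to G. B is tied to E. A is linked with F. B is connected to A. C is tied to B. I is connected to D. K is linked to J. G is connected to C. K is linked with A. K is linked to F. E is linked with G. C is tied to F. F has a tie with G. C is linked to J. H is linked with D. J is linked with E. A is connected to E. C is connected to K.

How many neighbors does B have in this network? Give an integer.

B is directly tied to A, C, and E. That is 3 neighbors, so the degree of B is 3.

3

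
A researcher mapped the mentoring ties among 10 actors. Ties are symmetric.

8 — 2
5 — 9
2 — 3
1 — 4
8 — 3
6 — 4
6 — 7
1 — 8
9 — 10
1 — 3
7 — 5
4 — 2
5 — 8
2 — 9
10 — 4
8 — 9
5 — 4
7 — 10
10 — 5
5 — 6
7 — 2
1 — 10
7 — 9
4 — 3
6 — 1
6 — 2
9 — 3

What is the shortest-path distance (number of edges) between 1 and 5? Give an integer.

One shortest route is 1 – 10 – 5, which uses 2 edges, and 1 and 5 are not directly tied, so nothing shorter exists. So d(1,5) = 2.

2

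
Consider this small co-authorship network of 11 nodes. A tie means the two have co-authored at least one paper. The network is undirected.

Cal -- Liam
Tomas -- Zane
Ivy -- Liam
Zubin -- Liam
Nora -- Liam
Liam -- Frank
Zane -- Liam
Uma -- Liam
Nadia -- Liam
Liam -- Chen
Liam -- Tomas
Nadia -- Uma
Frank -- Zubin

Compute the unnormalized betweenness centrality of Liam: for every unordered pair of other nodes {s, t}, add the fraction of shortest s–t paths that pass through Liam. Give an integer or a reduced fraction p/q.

42

Pairs whose geodesics pass through Liam — Nadia–Frank: 1; Nadia–Zane: 1; Nadia–Cal: 1; Nadia–Nora: 1; Nadia–Chen: 1; Nadia–Ivy: 1; Nadia–Zubin: 1; Nadia–Tomas: 1; Frank–Zane: 1; Frank–Cal: 1; Frank–Nora: 1; Frank–Chen: 1; Frank–Ivy: 1; Frank–Uma: 1 … (+28 more pairs).
All other pairs contribute 0.
Summing the contributions gives betweenness(Liam) = 42.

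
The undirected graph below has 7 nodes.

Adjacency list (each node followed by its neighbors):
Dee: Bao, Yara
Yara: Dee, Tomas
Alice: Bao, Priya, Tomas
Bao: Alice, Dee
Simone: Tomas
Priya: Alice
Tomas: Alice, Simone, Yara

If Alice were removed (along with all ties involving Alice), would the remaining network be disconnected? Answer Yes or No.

Yes

Removing Alice leaves {Bao, Dee, Simone, Tomas, and Yara} with no path to {Priya}, so the network splits into 2 components. Alice is a cut vertex.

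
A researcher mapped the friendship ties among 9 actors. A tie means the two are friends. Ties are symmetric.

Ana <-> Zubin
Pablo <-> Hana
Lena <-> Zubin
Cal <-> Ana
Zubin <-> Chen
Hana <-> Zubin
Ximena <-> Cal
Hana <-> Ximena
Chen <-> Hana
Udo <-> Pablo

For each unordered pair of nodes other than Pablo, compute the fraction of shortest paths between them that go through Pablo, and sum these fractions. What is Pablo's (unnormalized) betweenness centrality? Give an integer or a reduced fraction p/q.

Pairs whose geodesics pass through Pablo — Lena–Udo: 1; Hana–Udo: 1; Ana–Udo: 1; Cal–Udo: 1; Chen–Udo: 1; Ximena–Udo: 1; Udo–Zubin: 1.
All other pairs contribute 0.
Summing the contributions gives betweenness(Pablo) = 7.

7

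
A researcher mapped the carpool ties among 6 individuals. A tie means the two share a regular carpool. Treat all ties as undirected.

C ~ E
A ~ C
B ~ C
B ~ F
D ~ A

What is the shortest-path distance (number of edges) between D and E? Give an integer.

3

One shortest route is D – A – C – E, which uses 3 edges, and at distance 2 from D we only reach {C}, which does not include E. So d(D,E) = 3.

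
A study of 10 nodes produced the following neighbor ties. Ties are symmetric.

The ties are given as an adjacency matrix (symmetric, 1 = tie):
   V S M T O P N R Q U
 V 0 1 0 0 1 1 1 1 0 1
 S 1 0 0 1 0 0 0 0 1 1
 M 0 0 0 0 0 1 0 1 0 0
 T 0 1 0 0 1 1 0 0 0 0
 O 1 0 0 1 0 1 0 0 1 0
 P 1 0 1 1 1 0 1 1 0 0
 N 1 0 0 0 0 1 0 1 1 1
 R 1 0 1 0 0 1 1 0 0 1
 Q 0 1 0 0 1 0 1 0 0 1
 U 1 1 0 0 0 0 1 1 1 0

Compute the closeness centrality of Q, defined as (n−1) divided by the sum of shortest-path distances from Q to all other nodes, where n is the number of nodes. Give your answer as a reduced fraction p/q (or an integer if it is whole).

3/5

Distances from Q: M:3, N:1, O:1, P:2, R:2, S:1, T:2, U:1, V:2. Sum = 15.
n = 10, so closeness = 9/15 = 3/5.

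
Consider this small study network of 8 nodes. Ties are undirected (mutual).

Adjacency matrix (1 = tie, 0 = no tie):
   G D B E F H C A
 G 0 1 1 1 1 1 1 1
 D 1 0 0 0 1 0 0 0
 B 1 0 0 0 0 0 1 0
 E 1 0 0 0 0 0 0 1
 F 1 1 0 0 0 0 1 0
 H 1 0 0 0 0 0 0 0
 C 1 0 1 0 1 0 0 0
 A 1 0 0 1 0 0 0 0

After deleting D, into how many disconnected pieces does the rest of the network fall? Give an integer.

1

D's neighbors (F and G) remain reachable from one another through other ties, so the rest of the network stays in one piece.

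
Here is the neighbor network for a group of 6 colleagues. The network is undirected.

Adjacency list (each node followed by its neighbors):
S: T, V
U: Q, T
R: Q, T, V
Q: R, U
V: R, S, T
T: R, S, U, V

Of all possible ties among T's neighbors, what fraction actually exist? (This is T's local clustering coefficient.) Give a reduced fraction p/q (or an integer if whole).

T's neighbors: R, S, U, and V (k = 4).
Possible neighbor pairs: C(4,2) = 6. Edges among them: R–V, S–V → e = 2.
Clustering(T) = 2/6 = 1/3.

1/3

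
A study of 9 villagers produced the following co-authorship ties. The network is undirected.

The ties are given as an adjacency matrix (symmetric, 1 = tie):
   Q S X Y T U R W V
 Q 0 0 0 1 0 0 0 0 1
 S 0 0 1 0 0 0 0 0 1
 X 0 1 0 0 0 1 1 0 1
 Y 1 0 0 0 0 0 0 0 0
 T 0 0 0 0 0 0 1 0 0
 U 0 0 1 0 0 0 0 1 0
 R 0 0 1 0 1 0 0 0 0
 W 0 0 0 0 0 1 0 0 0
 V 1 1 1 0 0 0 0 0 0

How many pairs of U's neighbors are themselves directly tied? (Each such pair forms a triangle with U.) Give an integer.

0

U's neighbors are W and X, but none of them are tied to each other, so no triangle contains U.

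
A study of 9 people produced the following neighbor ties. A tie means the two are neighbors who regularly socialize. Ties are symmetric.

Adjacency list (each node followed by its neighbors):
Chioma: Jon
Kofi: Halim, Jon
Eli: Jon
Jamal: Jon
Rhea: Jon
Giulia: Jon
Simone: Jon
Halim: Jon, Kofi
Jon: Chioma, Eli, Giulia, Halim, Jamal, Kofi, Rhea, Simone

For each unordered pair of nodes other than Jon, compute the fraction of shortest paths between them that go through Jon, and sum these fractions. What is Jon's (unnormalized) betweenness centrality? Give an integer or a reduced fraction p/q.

Pairs whose geodesics pass through Jon — Giulia–Jamal: 1; Giulia–Rhea: 1; Giulia–Kofi: 1; Giulia–Eli: 1; Giulia–Simone: 1; Giulia–Halim: 1; Giulia–Chioma: 1; Jamal–Rhea: 1; Jamal–Kofi: 1; Jamal–Eli: 1; Jamal–Simone: 1; Jamal–Halim: 1; Jamal–Chioma: 1; Rhea–Kofi: 1 … (+13 more pairs).
All other pairs contribute 0.
Summing the contributions gives betweenness(Jon) = 27.

27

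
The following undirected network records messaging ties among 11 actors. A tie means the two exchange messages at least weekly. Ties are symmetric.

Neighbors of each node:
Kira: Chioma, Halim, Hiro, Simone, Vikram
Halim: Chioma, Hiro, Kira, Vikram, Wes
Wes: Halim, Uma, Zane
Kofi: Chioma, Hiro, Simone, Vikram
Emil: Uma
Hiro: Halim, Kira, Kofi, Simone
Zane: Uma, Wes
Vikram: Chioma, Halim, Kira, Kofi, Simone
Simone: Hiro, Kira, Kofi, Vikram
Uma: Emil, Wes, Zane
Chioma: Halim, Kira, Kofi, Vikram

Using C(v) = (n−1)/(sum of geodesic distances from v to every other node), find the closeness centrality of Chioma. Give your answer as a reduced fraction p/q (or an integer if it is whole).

Distances from Chioma: Emil:4, Halim:1, Hiro:2, Kira:1, Kofi:1, Simone:2, Uma:3, Vikram:1, Wes:2, Zane:3. Sum = 20.
n = 11, so closeness = 10/20 = 1/2.

1/2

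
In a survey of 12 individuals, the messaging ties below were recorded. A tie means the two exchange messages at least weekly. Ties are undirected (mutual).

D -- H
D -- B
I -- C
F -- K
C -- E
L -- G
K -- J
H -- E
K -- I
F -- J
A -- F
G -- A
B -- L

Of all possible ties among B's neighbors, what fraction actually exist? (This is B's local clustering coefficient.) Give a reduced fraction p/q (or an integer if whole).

B's neighbors: D and L (k = 2).
Possible neighbor pairs: C(2,2) = 1. Edges among them: none → e = 0.
Clustering(B) = 0/1.

0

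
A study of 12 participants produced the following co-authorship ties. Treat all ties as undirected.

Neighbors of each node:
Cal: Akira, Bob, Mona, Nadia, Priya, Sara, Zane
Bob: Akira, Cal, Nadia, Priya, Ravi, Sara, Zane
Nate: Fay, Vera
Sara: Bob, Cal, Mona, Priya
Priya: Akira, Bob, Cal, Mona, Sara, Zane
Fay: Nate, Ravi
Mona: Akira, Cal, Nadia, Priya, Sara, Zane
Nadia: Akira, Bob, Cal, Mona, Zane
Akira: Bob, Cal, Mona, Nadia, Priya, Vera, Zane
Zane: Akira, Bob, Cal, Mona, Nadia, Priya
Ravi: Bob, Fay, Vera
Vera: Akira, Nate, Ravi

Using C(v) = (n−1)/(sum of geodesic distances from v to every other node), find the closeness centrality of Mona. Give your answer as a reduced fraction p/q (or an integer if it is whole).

Distances from Mona: Akira:1, Bob:2, Cal:1, Fay:4, Nadia:1, Nate:3, Priya:1, Ravi:3, Sara:1, Vera:2, Zane:1. Sum = 20.
n = 12, so closeness = 11/20.

11/20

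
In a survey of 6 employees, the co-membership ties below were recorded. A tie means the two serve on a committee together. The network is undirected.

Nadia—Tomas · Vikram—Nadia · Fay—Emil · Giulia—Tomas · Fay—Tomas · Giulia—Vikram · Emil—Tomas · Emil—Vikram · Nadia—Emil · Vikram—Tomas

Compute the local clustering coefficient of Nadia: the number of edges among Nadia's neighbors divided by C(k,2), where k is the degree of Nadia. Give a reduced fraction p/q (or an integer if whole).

1

Nadia's neighbors: Emil, Tomas, and Vikram (k = 3).
Possible neighbor pairs: C(3,2) = 3. Edges among them: Emil–Tomas, Emil–Vikram, Tomas–Vikram → e = 3.
Clustering(Nadia) = 3/3 = 1.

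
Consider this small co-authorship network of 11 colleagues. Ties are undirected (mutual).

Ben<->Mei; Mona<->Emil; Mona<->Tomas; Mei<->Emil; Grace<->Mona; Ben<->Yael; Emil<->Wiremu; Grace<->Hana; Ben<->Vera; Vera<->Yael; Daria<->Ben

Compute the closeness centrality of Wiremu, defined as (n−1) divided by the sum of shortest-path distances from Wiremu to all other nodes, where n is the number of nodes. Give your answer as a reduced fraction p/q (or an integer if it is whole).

1/3

Distances from Wiremu: Ben:3, Daria:4, Emil:1, Grace:3, Hana:4, Mei:2, Mona:2, Tomas:3, Vera:4, Yael:4. Sum = 30.
n = 11, so closeness = 10/30 = 1/3.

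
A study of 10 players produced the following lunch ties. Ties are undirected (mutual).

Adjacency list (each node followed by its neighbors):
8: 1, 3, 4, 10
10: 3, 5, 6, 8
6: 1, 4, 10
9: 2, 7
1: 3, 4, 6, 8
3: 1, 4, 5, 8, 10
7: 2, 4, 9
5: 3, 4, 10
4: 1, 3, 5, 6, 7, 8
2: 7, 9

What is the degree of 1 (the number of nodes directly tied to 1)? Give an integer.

4

1 is directly tied to 3, 4, 6, and 8. That is 4 neighbors, so the degree of 1 is 4.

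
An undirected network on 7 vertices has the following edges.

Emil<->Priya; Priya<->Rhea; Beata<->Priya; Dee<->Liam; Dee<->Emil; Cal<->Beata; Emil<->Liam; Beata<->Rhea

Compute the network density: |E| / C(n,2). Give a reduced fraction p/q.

8/21

There are 8 edges and 7 nodes, so the maximum possible is C(7,2) = 21.
Density = 8/21.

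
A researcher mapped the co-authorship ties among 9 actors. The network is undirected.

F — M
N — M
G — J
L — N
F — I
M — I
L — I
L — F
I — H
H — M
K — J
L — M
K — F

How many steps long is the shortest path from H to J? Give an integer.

One shortest route is H – M – F – K – J, which uses 4 edges, and at distance 3 from H we only reach {K}, which does not include J. So d(H,J) = 4.

4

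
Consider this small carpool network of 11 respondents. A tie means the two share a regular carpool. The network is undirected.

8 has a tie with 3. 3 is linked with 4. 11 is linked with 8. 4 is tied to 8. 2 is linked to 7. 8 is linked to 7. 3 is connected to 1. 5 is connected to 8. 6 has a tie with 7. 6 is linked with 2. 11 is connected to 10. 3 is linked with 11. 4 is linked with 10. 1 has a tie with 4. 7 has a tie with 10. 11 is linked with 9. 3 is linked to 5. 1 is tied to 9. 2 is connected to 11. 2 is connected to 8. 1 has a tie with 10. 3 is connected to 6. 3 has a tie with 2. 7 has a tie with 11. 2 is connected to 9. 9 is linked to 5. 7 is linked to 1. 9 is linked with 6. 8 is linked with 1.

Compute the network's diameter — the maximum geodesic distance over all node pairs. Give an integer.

Eccentricity of each node (its greatest distance to any other): 1:2, 2:2, 3:2, 4:2, 5:3, 6:2, 7:2, 8:2, 9:2, 10:3, 11:2.
The maximum eccentricity is 3, realized for instance by the pair 10–5 via 10 – 4 – 8 – 5. So the diameter is 3.

3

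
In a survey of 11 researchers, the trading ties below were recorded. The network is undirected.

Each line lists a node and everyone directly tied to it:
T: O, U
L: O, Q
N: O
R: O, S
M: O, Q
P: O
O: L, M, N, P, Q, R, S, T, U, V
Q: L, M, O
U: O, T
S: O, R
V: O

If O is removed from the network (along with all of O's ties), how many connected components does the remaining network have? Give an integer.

Without O, the remaining ties split the others into: {L, M, Q}; {N}; {R, S}; {P}; {T, U}; {V}.
That's 6 separate components.

6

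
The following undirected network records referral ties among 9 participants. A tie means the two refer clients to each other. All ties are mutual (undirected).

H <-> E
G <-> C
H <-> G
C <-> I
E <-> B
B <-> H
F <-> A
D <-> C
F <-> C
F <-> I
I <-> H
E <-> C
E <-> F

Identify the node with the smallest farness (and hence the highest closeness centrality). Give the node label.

C

Farness (sum of distances to all others) for each node — A:19, B:16, C:11, D:18, E:12, F:12, G:15, H:14, I:13.
The smallest farness is 11, for C, so C has the highest closeness.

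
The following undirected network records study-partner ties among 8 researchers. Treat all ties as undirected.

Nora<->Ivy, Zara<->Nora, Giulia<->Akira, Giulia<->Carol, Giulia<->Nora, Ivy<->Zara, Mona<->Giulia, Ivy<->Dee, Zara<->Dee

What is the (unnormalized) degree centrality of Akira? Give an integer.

Akira is directly tied to Giulia. That is 1 neighbor, so the degree of Akira is 1.

1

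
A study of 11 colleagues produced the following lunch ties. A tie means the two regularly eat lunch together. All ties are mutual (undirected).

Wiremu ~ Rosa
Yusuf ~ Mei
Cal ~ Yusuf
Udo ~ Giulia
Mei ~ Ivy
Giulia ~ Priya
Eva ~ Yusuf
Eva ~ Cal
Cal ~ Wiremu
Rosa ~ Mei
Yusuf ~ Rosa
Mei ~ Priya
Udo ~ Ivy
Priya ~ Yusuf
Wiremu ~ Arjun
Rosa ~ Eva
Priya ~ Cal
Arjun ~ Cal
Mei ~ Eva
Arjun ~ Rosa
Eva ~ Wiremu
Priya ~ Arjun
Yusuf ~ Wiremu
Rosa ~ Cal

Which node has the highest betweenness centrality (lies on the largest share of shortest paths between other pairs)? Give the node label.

Unnormalized betweenness of each node: Arjun:4/3, Cal:31/12, Eva:4/3, Giulia:4, Ivy:4, Mei:67/6, Priya:47/4, Rosa:35/12, Udo:1, Wiremu:7/12, Yusuf:10/3.
Priya has the largest value, 47/4, making it the main broker — the node through which the most shortest paths run.

Priya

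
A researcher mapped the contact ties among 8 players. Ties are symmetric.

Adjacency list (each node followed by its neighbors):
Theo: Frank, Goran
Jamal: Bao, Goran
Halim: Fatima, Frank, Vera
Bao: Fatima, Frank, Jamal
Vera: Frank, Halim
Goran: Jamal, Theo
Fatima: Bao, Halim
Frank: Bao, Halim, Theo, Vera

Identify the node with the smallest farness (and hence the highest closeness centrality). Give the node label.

Frank

Farness (sum of distances to all others) for each node — Bao:11, Fatima:14, Frank:10, Goran:15, Halim:13, Jamal:14, Theo:13, Vera:14.
The smallest farness is 10, for Frank, so Frank has the highest closeness.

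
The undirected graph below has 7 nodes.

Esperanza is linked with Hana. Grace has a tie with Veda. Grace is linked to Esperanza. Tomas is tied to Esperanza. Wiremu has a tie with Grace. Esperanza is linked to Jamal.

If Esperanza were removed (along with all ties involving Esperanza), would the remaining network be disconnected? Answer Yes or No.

Yes

Removing Esperanza leaves {Jamal} with no path to {Grace, Veda, and Wiremu}, so the network splits into 4 components. Esperanza is a cut vertex.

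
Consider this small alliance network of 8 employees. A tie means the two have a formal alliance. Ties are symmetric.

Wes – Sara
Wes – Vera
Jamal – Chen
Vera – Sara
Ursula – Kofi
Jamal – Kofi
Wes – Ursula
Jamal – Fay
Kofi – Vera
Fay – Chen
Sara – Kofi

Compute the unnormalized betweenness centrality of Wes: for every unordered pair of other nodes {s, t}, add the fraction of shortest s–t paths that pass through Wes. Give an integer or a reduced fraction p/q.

Pairs whose geodesics pass through Wes — Ursula–Vera: 1/2; Ursula–Sara: 1/2.
All other pairs contribute 0.
Summing the contributions gives betweenness(Wes) = 1.

1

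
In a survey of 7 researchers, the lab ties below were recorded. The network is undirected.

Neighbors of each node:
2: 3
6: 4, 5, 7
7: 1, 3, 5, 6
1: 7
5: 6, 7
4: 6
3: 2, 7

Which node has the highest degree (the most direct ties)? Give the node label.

Degrees — 1:1, 2:1, 3:2, 4:1, 5:2, 6:3, 7:4.
The maximum is 4, attained only by 7.

7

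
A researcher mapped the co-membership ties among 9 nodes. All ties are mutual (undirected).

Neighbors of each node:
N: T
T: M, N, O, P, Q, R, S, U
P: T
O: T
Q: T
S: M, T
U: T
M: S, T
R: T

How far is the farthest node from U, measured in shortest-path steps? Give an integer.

2

Distances from U: M:2, N:2, O:2, P:2, Q:2, R:2, S:2, T:1.
The largest is 2 (to N, O, Q, R, P, M, and S), so the eccentricity of U is 2.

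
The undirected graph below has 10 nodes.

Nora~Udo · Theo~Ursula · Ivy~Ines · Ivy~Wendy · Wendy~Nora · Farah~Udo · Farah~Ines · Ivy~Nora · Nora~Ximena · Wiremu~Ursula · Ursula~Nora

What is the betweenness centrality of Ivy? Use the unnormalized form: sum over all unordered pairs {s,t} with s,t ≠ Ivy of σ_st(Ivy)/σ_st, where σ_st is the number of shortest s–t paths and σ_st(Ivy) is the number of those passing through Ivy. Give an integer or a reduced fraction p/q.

Pairs whose geodesics pass through Ivy — Wiremu–Ines: 1; Wendy–Ines: 1; Wendy–Farah: 1/2; Ursula–Ines: 1; Theo–Ines: 1; Ines–Nora: 1; Ines–Ximena: 1.
All other pairs contribute 0.
Summing the contributions gives betweenness(Ivy) = 13/2.

13/2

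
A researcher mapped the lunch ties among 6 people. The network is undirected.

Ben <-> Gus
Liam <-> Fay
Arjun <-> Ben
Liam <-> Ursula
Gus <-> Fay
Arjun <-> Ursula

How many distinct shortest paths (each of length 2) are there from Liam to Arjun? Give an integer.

1

The shortest distance is 2, and the only length-2 path is Liam–Ursula–Arjun. So there is exactly 1 shortest path.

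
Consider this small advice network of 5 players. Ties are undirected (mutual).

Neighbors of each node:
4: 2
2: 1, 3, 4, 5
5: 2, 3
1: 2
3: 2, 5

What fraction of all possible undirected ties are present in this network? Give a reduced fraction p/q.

1/2

There are 5 edges and 5 nodes, so the maximum possible is C(5,2) = 10.
Density = 5/10 = 1/2.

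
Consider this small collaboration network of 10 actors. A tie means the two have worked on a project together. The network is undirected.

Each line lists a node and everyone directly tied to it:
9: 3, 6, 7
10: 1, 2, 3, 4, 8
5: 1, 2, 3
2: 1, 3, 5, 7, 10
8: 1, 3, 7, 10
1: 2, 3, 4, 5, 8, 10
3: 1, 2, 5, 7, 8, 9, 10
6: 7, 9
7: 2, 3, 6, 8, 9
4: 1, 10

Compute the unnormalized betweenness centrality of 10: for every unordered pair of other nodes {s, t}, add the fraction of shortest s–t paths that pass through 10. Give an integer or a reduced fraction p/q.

13/4

Pairs whose geodesics pass through 10 — 9–4: 1/2; 8–2: 1/4; 8–4: 1/2; 7–4: 3/6; 6–4: 4/8; 3–4: 1/2; 2–4: 1/2.
All other pairs contribute 0.
Summing the contributions gives betweenness(10) = 13/4.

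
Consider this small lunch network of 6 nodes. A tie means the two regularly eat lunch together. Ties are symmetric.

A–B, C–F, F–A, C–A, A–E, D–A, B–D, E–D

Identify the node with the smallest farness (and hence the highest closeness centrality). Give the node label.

A

Farness (sum of distances to all others) for each node — A:5, B:8, C:8, D:7, E:8, F:8.
The smallest farness is 5, for A, so A has the highest closeness.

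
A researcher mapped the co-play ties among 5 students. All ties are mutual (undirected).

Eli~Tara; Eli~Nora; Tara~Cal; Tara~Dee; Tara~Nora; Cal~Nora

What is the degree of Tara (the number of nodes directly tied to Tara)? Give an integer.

Tara is directly tied to Cal, Dee, Eli, and Nora. That is 4 neighbors, so the degree of Tara is 4.

4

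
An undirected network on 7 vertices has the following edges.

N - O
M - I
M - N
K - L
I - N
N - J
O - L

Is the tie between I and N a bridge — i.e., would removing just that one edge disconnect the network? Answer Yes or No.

Even without that edge, I still reaches N via I – M – N, so the network stays connected. Not a bridge.

No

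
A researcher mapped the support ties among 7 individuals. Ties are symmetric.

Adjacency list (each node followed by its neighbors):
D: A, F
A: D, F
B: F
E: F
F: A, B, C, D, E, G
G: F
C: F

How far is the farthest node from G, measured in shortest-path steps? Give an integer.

Distances from G: A:2, B:2, C:2, D:2, E:2, F:1.
The largest is 2 (to C, D, B, A, and E), so the eccentricity of G is 2.

2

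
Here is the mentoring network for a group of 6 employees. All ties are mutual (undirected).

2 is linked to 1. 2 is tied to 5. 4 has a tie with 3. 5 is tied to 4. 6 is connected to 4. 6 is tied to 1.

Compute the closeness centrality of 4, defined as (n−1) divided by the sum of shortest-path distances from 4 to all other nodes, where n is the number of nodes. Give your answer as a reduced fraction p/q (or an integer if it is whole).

Distances from 4: 1:2, 2:2, 3:1, 5:1, 6:1. Sum = 7.
n = 6, so closeness = 5/7.

5/7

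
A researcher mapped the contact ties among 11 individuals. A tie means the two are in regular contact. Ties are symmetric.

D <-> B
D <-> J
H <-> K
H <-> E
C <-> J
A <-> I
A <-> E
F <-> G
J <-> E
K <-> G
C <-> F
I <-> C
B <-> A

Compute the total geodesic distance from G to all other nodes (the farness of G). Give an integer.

28

Distances from G: A:4, B:5, C:2, D:4, E:3, F:1, H:2, I:3, J:3, K:1.
Sum = 4 + 5 + 2 + 4 + 3 + 1 + 2 + 3 + 3 + 1 = 28.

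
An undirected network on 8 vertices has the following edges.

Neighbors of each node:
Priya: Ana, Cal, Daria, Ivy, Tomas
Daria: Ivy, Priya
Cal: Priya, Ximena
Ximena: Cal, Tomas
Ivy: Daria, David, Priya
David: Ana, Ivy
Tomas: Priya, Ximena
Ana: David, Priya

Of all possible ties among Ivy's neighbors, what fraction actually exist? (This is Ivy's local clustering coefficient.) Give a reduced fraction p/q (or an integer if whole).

Ivy's neighbors: Daria, David, and Priya (k = 3).
Possible neighbor pairs: C(3,2) = 3. Edges among them: Daria–Priya → e = 1.
Clustering(Ivy) = 1/3.

1/3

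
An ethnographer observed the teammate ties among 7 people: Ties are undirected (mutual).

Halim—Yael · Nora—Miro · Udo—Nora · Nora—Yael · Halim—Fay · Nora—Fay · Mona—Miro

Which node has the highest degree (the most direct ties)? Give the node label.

Nora

Degrees — Fay:2, Halim:2, Miro:2, Mona:1, Nora:4, Udo:1, Yael:2.
The maximum is 4, attained only by Nora.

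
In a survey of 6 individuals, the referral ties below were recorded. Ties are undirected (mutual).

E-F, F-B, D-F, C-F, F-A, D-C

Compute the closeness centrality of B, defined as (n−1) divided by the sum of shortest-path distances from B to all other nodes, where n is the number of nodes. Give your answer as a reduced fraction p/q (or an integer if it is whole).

5/9

Distances from B: A:2, C:2, D:2, E:2, F:1. Sum = 9.
n = 6, so closeness = 5/9.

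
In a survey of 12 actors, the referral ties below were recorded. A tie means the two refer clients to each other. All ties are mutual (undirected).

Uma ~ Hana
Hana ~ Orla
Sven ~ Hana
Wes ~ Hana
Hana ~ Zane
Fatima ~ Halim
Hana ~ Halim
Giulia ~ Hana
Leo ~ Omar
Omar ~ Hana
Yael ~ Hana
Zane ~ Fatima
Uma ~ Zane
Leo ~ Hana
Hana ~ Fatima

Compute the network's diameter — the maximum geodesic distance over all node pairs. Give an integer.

Eccentricity of each node (its greatest distance to any other): Fatima:2, Giulia:2, Halim:2, Hana:1, Leo:2, Omar:2, Orla:2, Sven:2, Uma:2, Wes:2, Yael:2, Zane:2.
The maximum eccentricity is 2, realized for instance by the pair Omar–Sven via Omar – Hana – Sven. So the diameter is 2.

2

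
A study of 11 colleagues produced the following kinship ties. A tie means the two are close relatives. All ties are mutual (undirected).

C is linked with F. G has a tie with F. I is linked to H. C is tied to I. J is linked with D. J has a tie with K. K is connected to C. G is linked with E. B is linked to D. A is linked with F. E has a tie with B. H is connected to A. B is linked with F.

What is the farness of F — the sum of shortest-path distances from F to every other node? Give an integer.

Distances from F: A:1, B:1, C:1, D:2, E:2, G:1, H:2, I:2, J:3, K:2.
Sum = 1 + 1 + 1 + 2 + 2 + 1 + 2 + 2 + 3 + 2 = 17.

17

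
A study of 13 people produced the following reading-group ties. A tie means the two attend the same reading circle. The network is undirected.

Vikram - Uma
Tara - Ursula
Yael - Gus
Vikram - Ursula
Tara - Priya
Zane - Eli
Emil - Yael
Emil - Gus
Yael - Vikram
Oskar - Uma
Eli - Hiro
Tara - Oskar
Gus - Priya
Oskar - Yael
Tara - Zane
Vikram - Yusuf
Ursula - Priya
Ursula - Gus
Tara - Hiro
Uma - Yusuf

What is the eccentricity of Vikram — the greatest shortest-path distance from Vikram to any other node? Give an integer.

4

Distances from Vikram: Eli:4, Emil:2, Gus:2, Hiro:3, Oskar:2, Priya:2, Tara:2, Uma:1, Ursula:1, Yael:1, Yusuf:1, Zane:3.
The largest is 4 (to Eli), so the eccentricity of Vikram is 4.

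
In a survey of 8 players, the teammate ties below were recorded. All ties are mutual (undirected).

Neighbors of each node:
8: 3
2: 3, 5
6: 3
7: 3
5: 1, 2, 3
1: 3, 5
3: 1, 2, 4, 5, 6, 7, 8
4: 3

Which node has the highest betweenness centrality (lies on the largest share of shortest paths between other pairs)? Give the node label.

Unnormalized betweenness of each node: 1:0, 2:0, 3:37/2, 4:0, 5:1/2, 6:0, 7:0, 8:0.
3 has the largest value, 37/2, making it the main broker — the node through which the most shortest paths run.

3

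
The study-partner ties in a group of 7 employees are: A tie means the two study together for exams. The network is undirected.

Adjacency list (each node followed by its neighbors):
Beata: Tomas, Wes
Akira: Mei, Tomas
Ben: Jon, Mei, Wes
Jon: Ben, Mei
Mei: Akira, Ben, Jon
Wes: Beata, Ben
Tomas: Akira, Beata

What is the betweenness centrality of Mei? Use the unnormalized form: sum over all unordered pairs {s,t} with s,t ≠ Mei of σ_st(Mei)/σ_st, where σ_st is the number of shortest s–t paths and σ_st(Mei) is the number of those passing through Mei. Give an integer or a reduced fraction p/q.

4

Pairs whose geodesics pass through Mei — Jon–Tomas: 1; Jon–Akira: 1; Ben–Tomas: 1/2; Ben–Akira: 1; Wes–Akira: 1/2.
All other pairs contribute 0.
Summing the contributions gives betweenness(Mei) = 4.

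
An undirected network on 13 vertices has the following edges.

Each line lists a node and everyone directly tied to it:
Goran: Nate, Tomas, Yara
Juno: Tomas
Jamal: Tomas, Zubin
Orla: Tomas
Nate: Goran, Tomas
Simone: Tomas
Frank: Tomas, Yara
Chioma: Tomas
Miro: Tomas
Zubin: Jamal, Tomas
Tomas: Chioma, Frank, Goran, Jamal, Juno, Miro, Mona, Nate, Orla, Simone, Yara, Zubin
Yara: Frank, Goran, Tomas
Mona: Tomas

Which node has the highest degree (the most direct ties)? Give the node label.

Tomas

Degrees — Chioma:1, Frank:2, Goran:3, Jamal:2, Juno:1, Miro:1, Mona:1, Nate:2, Orla:1, Simone:1, Tomas:12, Yara:3, Zubin:2.
The maximum is 12, attained only by Tomas.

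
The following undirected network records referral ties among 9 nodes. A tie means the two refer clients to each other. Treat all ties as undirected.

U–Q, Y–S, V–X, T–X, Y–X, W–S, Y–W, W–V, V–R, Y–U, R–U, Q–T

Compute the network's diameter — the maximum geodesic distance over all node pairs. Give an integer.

3

Eccentricity of each node (its greatest distance to any other): Q:3, R:3, S:3, T:3, U:2, V:3, W:3, X:2, Y:2.
The maximum eccentricity is 3, realized for instance by the pair Q–S via Q – U – Y – S. So the diameter is 3.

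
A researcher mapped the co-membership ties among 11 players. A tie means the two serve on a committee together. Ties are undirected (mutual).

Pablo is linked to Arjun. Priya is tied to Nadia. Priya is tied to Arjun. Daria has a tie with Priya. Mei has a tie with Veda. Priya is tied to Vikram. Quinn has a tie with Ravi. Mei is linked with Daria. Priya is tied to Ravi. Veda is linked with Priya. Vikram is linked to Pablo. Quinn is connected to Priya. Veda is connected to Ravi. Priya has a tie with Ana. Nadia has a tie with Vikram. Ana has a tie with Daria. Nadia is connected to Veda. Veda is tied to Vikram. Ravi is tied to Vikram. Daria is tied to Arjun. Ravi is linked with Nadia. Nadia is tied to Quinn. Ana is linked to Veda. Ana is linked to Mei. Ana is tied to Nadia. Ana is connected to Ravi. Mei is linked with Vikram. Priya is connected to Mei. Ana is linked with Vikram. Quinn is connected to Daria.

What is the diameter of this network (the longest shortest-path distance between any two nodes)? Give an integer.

Eccentricity of each node (its greatest distance to any other): Ana:2, Arjun:2, Daria:2, Mei:2, Nadia:2, Pablo:3, Priya:2, Quinn:3, Ravi:2, Veda:2, Vikram:2.
The maximum eccentricity is 3, realized for instance by the pair Pablo–Quinn via Pablo – Vikram – Priya – Quinn. So the diameter is 3.

3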